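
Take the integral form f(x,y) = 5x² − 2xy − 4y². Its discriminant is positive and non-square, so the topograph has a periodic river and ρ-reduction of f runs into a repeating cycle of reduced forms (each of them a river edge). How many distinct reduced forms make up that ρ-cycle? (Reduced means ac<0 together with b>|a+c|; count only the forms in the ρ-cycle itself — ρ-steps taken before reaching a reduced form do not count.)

D = 84, ⌊√D⌋ = 9
descent: ρ → (-4,2,5)  [lands on river]
river: ρ → (5,8,-1)
river: ρ → (-1,8,5)
river: ρ → (5,2,-4)
river: ρ → (-4,6,3)
river: ρ → (3,6,-4)
ρ-cycle length = 6 (tail of 1 descent step not counted)

6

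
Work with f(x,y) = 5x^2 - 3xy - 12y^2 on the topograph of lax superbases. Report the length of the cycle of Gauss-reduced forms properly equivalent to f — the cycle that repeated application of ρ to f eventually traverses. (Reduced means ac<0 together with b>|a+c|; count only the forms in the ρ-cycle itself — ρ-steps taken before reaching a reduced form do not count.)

D = 249, ⌊√D⌋ = 15
descent: ρ → (-12,3,5)
descent: ρ → (5,7,-10)  [lands on river]
river: ρ → (-10,13,2)
river: ρ → (2,15,-3)
river: ρ → (-3,15,2)
river: ρ → (2,13,-10)
river: ρ → (-10,7,5)
river: ρ → (5,13,-4)
river: ρ → (-4,11,8)
river: ρ → (8,5,-7)
river: ρ → (-7,9,6)
river: ρ → (6,15,-1)
river: ρ → (-1,15,6)
river: ρ → (6,9,-7)
river: ρ → (-7,5,8)
river: ρ → (8,11,-4)
river: ρ → (-4,13,5)
ρ-cycle length = 16 (tail of 2 descent steps not counted)

16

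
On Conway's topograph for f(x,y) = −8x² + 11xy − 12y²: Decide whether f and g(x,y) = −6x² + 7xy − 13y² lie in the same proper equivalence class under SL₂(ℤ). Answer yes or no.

D₁ = -263, D₂ = -263
f is negative-definite; reduce −f:
−f: translate: b→5 (≡-11 mod 16), so (8,-11,12)→(8,5,9)
−f: reduced (well bottom): (8,5,9) with a≤c, −a<b≤a
flip sign back: reduced form of f is (-8,-5,-9)
g is negative-definite; reduce −g:
−g: translate: b→5 (≡-7 mod 12), so (6,-7,13)→(6,5,12)
−g: reduced (well bottom): (6,5,12) with a≤c, −a<b≤a
flip sign back: reduced form of g is (-6,-5,-12)
reduced forms (-8, -5, -9) vs (-6, -5, -12) ⇒ inequivalent

no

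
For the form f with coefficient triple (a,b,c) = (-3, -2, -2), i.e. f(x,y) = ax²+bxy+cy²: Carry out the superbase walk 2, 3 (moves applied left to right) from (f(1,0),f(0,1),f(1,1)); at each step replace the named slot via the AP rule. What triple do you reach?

start (-3,-2,-7) = (f(1,0),f(0,1),f(1,1))
replace slot 2: 2·((-3)+(-7)) − (-2) = -18 → (-3,-18,-7)
replace slot 3: 2·((-3)+(-18)) − (-7) = -35 → (-3,-18,-35)

-3,-18,-35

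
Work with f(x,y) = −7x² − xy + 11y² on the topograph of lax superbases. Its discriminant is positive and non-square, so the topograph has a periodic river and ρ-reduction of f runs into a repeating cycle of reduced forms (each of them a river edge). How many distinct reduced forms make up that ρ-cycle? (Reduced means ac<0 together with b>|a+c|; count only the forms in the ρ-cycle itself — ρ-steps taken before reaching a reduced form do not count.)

D = 309, ⌊√D⌋ = 17
descent: ρ → (11,1,-7)
descent: ρ → (-7,13,5)  [lands on river]
river: ρ → (5,17,-1)
river: ρ → (-1,17,5)
river: ρ → (5,13,-7)
river: ρ → (-7,15,3)
river: ρ → (3,15,-7)
ρ-cycle length = 6 (tail of 2 descent steps not counted)

6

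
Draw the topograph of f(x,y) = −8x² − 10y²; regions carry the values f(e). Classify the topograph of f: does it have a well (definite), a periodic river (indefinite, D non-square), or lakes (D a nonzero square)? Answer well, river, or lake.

D = b²−4ac = 0² − 4·(-8)·(-10) = -320
D < 0 ⇒ definite ⇒ every region one sign ⇒ single well

well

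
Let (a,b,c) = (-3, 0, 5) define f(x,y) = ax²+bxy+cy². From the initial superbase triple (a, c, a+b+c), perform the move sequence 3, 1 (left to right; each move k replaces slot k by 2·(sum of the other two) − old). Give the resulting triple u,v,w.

start (-3,5,2) = (f(1,0),f(0,1),f(1,1))
replace slot 3: 2·((-3)+5) − 2 = 2 → (-3,5,2)
replace slot 1: 2·(5+2) − (-3) = 17 → (17,5,2)

17,5,2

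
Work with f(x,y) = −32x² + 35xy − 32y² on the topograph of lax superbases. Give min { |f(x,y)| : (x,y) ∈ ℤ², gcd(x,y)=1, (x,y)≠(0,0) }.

translate: b→29 (≡-35 mod 64), so (32,-35,32)→(32,29,29)
flip: (32,29,29)→(29,-29,32)
translate: b→29 (≡-29 mod 58), so (29,-29,32)→(29,29,32)
reduced (well bottom): (29,29,32) with a≤c, −a<b≤a
well minimum |f| = |-29| = 29 (negative-definite)

29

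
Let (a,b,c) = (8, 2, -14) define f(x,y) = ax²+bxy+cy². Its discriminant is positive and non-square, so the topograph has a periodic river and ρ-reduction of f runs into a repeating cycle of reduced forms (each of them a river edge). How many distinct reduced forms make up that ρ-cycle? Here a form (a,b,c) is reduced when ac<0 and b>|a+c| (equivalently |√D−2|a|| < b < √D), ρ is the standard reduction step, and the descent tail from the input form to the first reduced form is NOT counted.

D = 452, ⌊√D⌋ = 21
descent: ρ → (-14,-2,8)
descent: ρ → (8,18,-4)  [lands on river]
river: ρ → (-4,14,16)
river: ρ → (16,18,-2)
river: ρ → (-2,18,16)
river: ρ → (16,14,-4)
river: ρ → (-4,18,8)
river: ρ → (8,14,-8)
river: ρ → (-8,18,4)
river: ρ → (4,14,-16)
river: ρ → (-16,18,2)
river: ρ → (2,18,-16)
river: ρ → (-16,14,4)
river: ρ → (4,18,-8)
river: ρ → (-8,14,8)
ρ-cycle length = 14 (tail of 2 descent steps not counted)

14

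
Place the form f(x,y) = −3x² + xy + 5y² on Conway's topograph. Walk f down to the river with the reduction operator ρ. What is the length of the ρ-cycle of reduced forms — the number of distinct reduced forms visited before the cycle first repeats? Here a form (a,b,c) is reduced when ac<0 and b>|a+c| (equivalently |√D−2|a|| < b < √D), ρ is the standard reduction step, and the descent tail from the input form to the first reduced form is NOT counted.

D = 61, ⌊√D⌋ = 7
descent: ρ → (5,-1,-3)
descent: ρ → (-3,7,1)  [lands on river]
river: ρ → (1,7,-3)
river: ρ → (-3,5,3)
river: ρ → (3,7,-1)
river: ρ → (-1,7,3)
river: ρ → (3,5,-3)
ρ-cycle length = 6 (tail of 2 descent steps not counted)

6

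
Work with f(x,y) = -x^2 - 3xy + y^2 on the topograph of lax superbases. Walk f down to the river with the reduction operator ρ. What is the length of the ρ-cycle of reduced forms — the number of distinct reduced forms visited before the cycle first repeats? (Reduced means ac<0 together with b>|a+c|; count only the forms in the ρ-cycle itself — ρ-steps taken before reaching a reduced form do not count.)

D = 13, ⌊√D⌋ = 3
descent: ρ → (1,3,-1)  [lands on river]
river: ρ → (-1,3,1)
ρ-cycle length = 2 (tail of 1 descent step not counted)

2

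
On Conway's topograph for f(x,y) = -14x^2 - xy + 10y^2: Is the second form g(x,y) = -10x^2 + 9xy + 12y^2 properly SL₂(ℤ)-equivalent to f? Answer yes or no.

D₁ = 561, D₂ = 561
river cycle of f (length 16): (10, 21, -3), (-3, 21, 10), (10, 19, -5), (-5, 21, 6), (6, 15, -14), (-14, 13, 7), (7, 15, -12), (-12, 9, 10), (10, 11, -11), (-11, 11, 10), … (6 more)
river cycle of g (length 16): (12, 15, -7), (-7, 13, 14), (14, 15, -6), (-6, 21, 5), (5, 19, -10), (-10, 21, 3), (3, 21, -10), (-10, 19, 5), (5, 21, -6), (-6, 15, 14), … (6 more)
cycles differ ⇒ inequivalent

no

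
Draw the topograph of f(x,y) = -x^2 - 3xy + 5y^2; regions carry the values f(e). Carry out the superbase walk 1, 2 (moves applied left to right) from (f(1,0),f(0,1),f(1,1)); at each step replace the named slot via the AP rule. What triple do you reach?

start (-1,5,1) = (f(1,0),f(0,1),f(1,1))
replace slot 1: 2·(5+1) − (-1) = 13 → (13,5,1)
replace slot 2: 2·(13+1) − 5 = 23 → (13,23,1)

13,23,1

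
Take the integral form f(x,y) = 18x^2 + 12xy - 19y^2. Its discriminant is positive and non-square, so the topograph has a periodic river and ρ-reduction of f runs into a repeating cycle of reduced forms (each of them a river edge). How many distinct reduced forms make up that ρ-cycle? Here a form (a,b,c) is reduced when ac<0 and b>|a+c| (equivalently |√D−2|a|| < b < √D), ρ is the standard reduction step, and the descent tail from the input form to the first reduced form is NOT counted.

D = 1512, ⌊√D⌋ = 38
river: ρ → (-19,26,11)
river: ρ → (11,18,-27)
river: ρ → (-27,36,2)
river: ρ → (2,36,-27)
river: ρ → (-27,18,11)
river: ρ → (11,26,-19)
river: ρ → (-19,12,18)
river: ρ → (18,24,-13)
river: ρ → (-13,28,14)
river: ρ → (14,28,-13)
river: ρ → (-13,24,18)
river: ρ → (18,12,-19)
ρ-cycle length = 12 (tail of 0 descent steps not counted)

12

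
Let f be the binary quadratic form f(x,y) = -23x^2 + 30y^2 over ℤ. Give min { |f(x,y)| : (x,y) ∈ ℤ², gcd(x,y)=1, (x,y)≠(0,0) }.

descent: ρ → (30,0,-23)
descent: ρ → (-23,46,7)  [lands on river]
river: ρ → (7,52,-2)
river: ρ → (-2,52,7)
river: ρ → (7,46,-23)
closes: descent 2, river 4
min |a| on river = 2

2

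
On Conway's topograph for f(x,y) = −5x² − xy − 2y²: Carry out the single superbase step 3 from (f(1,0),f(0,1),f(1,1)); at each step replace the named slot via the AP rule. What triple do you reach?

start (-5,-2,-8) = (f(1,0),f(0,1),f(1,1))
replace slot 3: 2·((-5)+(-2)) − (-8) = -6 → (-5,-2,-6)

-5,-2,-6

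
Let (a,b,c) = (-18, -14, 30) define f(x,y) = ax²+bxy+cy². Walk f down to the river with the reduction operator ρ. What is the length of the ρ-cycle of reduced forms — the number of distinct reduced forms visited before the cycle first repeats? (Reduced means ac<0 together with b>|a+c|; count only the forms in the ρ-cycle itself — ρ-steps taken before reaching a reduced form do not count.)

D = 2356, ⌊√D⌋ = 48
descent: ρ → (30,14,-18)  [lands on river]
river: ρ → (-18,22,26)
river: ρ → (26,30,-14)
river: ρ → (-14,26,30)
river: ρ → (30,34,-10)
river: ρ → (-10,46,6)
river: ρ → (6,38,-38)
river: ρ → (-38,38,6)
river: ρ → (6,46,-10)
river: ρ → (-10,34,30)
river: ρ → (30,26,-14)
river: ρ → (-14,30,26)
river: ρ → (26,22,-18)
river: ρ → (-18,14,30)
river: ρ → (30,46,-2)
river: ρ → (-2,46,30)
ρ-cycle length = 16 (tail of 1 descent step not counted)

16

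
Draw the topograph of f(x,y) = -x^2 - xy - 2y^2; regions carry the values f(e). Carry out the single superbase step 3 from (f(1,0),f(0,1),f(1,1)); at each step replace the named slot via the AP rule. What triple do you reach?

start (-1,-2,-4) = (f(1,0),f(0,1),f(1,1))
replace slot 3: 2·((-1)+(-2)) − (-4) = -2 → (-1,-2,-2)

-1,-2,-2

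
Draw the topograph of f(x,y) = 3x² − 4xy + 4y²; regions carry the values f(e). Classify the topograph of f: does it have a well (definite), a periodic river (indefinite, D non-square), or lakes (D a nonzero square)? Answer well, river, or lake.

D = b²−4ac = (-4)² − 4·3·4 = -32
D < 0 ⇒ definite ⇒ every region one sign ⇒ single well

well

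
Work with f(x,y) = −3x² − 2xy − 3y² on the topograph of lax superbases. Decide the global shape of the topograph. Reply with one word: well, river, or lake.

D = b²−4ac = (-2)² − 4·(-3)·(-3) = -32
D < 0 ⇒ definite ⇒ every region one sign ⇒ single well

well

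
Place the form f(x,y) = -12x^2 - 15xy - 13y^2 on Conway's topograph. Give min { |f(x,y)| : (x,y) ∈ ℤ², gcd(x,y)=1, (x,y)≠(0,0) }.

translate: b→-9 (≡15 mod 24), so (12,15,13)→(12,-9,10)
flip: (12,-9,10)→(10,9,12)
reduced (well bottom): (10,9,12) with a≤c, −a<b≤a
well minimum |f| = |-10| = 10 (negative-definite)

10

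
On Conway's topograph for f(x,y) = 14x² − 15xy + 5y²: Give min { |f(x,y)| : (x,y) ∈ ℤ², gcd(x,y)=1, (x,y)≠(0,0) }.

translate: b→13 (≡-15 mod 28), so (14,-15,5)→(14,13,4)
flip: (14,13,4)→(4,-13,14)
translate: b→3 (≡-13 mod 8), so (4,-13,14)→(4,3,4)
reduced (well bottom): (4,3,4) with a≤c, −a<b≤a
well minimum = a = 4

4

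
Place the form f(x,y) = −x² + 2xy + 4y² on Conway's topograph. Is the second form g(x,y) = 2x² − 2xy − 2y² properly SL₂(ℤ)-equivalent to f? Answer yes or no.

D₁ = 20, D₂ = 20
river cycle of f (length 2): (-1, 4, 1), (1, 4, -1)
river cycle of g (length 2): (-2, 2, 2), (2, 2, -2)
cycles differ ⇒ inequivalent

no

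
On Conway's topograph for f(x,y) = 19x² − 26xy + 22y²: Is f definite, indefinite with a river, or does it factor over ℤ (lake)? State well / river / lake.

D = b²−4ac = (-26)² − 4·19·22 = -996
D < 0 ⇒ definite ⇒ every region one sign ⇒ single well

well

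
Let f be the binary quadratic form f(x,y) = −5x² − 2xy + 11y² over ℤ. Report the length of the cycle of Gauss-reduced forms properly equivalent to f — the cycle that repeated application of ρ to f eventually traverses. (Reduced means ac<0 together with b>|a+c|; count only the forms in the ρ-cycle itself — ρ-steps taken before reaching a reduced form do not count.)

D = 224, ⌊√D⌋ = 14
descent: ρ → (11,2,-5)
descent: ρ → (-5,8,8)  [lands on river]
river: ρ → (8,8,-5)
river: ρ → (-5,12,4)
river: ρ → (4,12,-5)
ρ-cycle length = 4 (tail of 2 descent steps not counted)

4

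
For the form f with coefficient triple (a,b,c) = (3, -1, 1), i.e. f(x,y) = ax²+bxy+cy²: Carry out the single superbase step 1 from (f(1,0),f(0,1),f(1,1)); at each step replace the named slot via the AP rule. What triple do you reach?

start (3,1,3) = (f(1,0),f(0,1),f(1,1))
replace slot 1: 2·(1+3) − 3 = 5 → (5,1,3)

5,1,3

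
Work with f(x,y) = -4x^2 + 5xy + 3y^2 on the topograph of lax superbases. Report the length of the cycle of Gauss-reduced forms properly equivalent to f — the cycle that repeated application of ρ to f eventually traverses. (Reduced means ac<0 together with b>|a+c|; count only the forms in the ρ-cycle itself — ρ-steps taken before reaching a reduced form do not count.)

D = 73, ⌊√D⌋ = 8
river: ρ → (3,7,-2)
river: ρ → (-2,5,6)
river: ρ → (6,7,-1)
river: ρ → (-1,7,6)
river: ρ → (6,5,-2)
river: ρ → (-2,7,3)
river: ρ → (3,5,-4)
river: ρ → (-4,3,4)
river: ρ → (4,5,-3)
river: ρ → (-3,7,2)
river: ρ → (2,5,-6)
river: ρ → (-6,7,1)
river: ρ → (1,7,-6)
river: ρ → (-6,5,2)
river: ρ → (2,7,-3)
river: ρ → (-3,5,4)
river: ρ → (4,3,-4)
river: ρ → (-4,5,3)
ρ-cycle length = 18 (tail of 0 descent steps not counted)

18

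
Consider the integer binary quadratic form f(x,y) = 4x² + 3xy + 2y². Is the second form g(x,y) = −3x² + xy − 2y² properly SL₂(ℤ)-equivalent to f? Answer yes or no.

D₁ = -23, D₂ = -23
f: flip: (4,3,2)→(2,-3,4)
f: translate: b→1 (≡-3 mod 4), so (2,-3,4)→(2,1,3)
f: reduced (well bottom): (2,1,3) with a≤c, −a<b≤a
g is negative-definite; reduce −g:
−g: flip: (3,-1,2)→(2,1,3)
−g: reduced (well bottom): (2,1,3) with a≤c, −a<b≤a
flip sign back: reduced form of g is (-2,-1,-3)
reduced forms (2, 1, 3) vs (-2, -1, -3) ⇒ inequivalent

no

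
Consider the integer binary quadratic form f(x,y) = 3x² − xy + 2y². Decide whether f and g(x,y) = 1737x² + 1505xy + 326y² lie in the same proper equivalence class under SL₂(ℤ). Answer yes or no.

D₁ = -23, D₂ = -23
f: flip: (3,-1,2)→(2,1,3)
f: reduced (well bottom): (2,1,3) with a≤c, −a<b≤a
g: flip: (1737,1505,326)→(326,-1505,1737)
g: translate: b→-201 (≡-1505 mod 652), so (326,-1505,1737)→(326,-201,31)
g: flip: (326,-201,31)→(31,201,326)
g: translate: b→15 (≡201 mod 62), so (31,201,326)→(31,15,2)
g: flip: (31,15,2)→(2,-15,31)
g: translate: b→1 (≡-15 mod 4), so (2,-15,31)→(2,1,3)
g: reduced (well bottom): (2,1,3) with a≤c, −a<b≤a
reduced forms (2, 1, 3) vs (2, 1, 3) ⇒ equivalent

yes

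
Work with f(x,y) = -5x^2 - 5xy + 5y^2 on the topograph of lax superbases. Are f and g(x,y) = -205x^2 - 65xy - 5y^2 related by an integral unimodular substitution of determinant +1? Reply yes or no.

D₁ = 125, D₂ = 125
river cycle of f (length 2): (5, 5, -5), (-5, 5, 5)
river cycle of g (length 2): (-5, 5, 5), (5, 5, -5)
cycles coincide ⇒ equivalent

yes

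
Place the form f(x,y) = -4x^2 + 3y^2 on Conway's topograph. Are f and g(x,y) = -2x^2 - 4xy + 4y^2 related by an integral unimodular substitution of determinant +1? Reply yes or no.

D₁ = 48, D₂ = 48
river cycle of f (length 2): (3, 6, -1), (-1, 6, 3)
river cycle of g (length 2): (4, 4, -2), (-2, 4, 4)
cycles differ ⇒ inequivalent

no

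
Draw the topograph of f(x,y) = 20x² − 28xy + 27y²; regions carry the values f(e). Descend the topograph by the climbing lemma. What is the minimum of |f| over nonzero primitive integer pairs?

translate: b→12 (≡-28 mod 40), so (20,-28,27)→(20,12,19)
flip: (20,12,19)→(19,-12,20)
reduced (well bottom): (19,-12,20) with a≤c, −a<b≤a
well minimum = a = 19

19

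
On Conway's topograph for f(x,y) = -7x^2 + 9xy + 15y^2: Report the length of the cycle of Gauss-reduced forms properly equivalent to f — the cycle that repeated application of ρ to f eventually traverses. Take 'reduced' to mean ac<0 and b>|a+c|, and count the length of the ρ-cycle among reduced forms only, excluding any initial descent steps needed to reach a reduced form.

D = 501, ⌊√D⌋ = 22
river: ρ → (15,21,-1)
river: ρ → (-1,21,15)
river: ρ → (15,9,-7)
river: ρ → (-7,19,5)
river: ρ → (5,21,-3)
river: ρ → (-3,21,5)
river: ρ → (5,19,-7)
river: ρ → (-7,9,15)
ρ-cycle length = 8 (tail of 0 descent steps not counted)

8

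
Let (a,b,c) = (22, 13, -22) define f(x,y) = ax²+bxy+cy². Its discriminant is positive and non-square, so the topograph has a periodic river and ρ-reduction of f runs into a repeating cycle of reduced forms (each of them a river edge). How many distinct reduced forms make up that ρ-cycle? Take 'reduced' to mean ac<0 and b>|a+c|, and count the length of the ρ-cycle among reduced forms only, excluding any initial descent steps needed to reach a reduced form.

D = 2105, ⌊√D⌋ = 45
river: ρ → (-22,31,13)
river: ρ → (13,21,-32)
river: ρ → (-32,43,2)
river: ρ → (2,45,-10)
river: ρ → (-10,35,22)
river: ρ → (22,9,-23)
river: ρ → (-23,37,8)
river: ρ → (8,43,-8)
river: ρ → (-8,37,23)
river: ρ → (23,9,-22)
river: ρ → (-22,35,10)
river: ρ → (10,45,-2)
river: ρ → (-2,43,32)
river: ρ → (32,21,-13)
river: ρ → (-13,31,22)
river: ρ → (22,13,-22)
ρ-cycle length = 16 (tail of 0 descent steps not counted)

16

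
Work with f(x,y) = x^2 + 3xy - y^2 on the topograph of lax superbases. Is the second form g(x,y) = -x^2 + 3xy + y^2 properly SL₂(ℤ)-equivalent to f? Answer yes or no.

D₁ = 13, D₂ = 13
river cycle of f (length 2): (-1, 3, 1), (1, 3, -1)
river cycle of g (length 2): (1, 3, -1), (-1, 3, 1)
cycles coincide ⇒ equivalent

yes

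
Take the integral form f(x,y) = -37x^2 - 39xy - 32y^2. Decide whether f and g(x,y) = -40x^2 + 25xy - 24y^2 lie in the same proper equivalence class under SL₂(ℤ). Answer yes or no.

D₁ = -3215, D₂ = -3215
f is negative-definite; reduce −f:
−f: translate: b→-35 (≡39 mod 74), so (37,39,32)→(37,-35,30)
−f: flip: (37,-35,30)→(30,35,37)
−f: translate: b→-25 (≡35 mod 60), so (30,35,37)→(30,-25,32)
−f: reduced (well bottom): (30,-25,32) with a≤c, −a<b≤a
flip sign back: reduced form of f is (-30,25,-32)
g is negative-definite; reduce −g:
−g: flip: (40,-25,24)→(24,25,40)
−g: translate: b→-23 (≡25 mod 48), so (24,25,40)→(24,-23,39)
−g: reduced (well bottom): (24,-23,39) with a≤c, −a<b≤a
flip sign back: reduced form of g is (-24,23,-39)
reduced forms (-30, 25, -32) vs (-24, 23, -39) ⇒ inequivalent

no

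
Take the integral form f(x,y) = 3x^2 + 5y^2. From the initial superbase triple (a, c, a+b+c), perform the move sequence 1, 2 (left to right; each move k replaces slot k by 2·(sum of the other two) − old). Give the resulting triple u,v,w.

start (3,5,8) = (f(1,0),f(0,1),f(1,1))
replace slot 1: 2·(5+8) − 3 = 23 → (23,5,8)
replace slot 2: 2·(23+8) − 5 = 57 → (23,57,8)

23,57,8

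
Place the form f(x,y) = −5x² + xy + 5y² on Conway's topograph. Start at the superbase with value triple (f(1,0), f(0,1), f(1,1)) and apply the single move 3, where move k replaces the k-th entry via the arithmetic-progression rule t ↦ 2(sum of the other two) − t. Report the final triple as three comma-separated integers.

start (-5,5,1) = (f(1,0),f(0,1),f(1,1))
replace slot 3: 2·((-5)+5) − 1 = -1 → (-5,5,-1)

-5,5,-1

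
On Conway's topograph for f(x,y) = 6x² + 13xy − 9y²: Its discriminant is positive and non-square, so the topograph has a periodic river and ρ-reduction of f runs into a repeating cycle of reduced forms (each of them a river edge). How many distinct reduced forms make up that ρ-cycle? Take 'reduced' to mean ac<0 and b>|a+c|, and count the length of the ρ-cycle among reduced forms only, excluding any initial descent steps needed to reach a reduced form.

D = 385, ⌊√D⌋ = 19
river: ρ → (-9,5,10)
river: ρ → (10,15,-4)
river: ρ → (-4,17,6)
river: ρ → (6,19,-1)
river: ρ → (-1,19,6)
river: ρ → (6,17,-4)
river: ρ → (-4,15,10)
river: ρ → (10,5,-9)
river: ρ → (-9,13,6)
river: ρ → (6,11,-11)
river: ρ → (-11,11,6)
river: ρ → (6,13,-9)
ρ-cycle length = 12 (tail of 0 descent steps not counted)

12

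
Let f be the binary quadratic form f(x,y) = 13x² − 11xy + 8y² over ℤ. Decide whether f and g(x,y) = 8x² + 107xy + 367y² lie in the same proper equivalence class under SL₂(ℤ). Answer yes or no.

D₁ = -295, D₂ = -295
f: flip: (13,-11,8)→(8,11,13)
f: translate: b→-5 (≡11 mod 16), so (8,11,13)→(8,-5,10)
f: reduced (well bottom): (8,-5,10) with a≤c, −a<b≤a
g: translate: b→-5 (≡107 mod 16), so (8,107,367)→(8,-5,10)
g: reduced (well bottom): (8,-5,10) with a≤c, −a<b≤a
reduced forms (8, -5, 10) vs (8, -5, 10) ⇒ equivalent

yes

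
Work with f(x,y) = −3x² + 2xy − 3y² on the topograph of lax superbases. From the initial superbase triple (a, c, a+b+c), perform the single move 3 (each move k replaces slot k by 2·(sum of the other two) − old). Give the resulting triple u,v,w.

start (-3,-3,-4) = (f(1,0),f(0,1),f(1,1))
replace slot 3: 2·((-3)+(-3)) − (-4) = -8 → (-3,-3,-8)

-3,-3,-8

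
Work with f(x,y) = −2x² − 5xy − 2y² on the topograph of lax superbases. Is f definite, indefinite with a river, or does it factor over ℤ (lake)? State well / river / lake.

D = b²−4ac = (-5)² − 4·(-2)·(-2) = 9
D = 3² is a perfect square ⇒ form factors over ℤ ⇒ lakes

lake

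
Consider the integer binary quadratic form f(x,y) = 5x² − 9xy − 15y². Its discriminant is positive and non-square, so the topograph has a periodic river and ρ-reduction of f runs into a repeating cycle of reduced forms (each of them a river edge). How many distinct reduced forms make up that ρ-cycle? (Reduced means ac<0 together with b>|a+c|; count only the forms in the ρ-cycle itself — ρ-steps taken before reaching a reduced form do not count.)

D = 381, ⌊√D⌋ = 19
descent: ρ → (-15,9,5)
descent: ρ → (5,11,-13)  [lands on river]
river: ρ → (-13,15,3)
river: ρ → (3,15,-13)
river: ρ → (-13,11,5)
river: ρ → (5,19,-1)
river: ρ → (-1,19,5)
ρ-cycle length = 6 (tail of 2 descent steps not counted)

6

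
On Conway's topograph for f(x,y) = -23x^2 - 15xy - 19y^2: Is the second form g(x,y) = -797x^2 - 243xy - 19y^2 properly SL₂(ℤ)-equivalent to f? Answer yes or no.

D₁ = -1523, D₂ = -1523
f is negative-definite; reduce −f:
−f: flip: (23,15,19)→(19,-15,23)
−f: reduced (well bottom): (19,-15,23) with a≤c, −a<b≤a
flip sign back: reduced form of f is (-19,15,-23)
g is negative-definite; reduce −g:
−g: flip: (797,243,19)→(19,-243,797)
−g: translate: b→-15 (≡-243 mod 38), so (19,-243,797)→(19,-15,23)
−g: reduced (well bottom): (19,-15,23) with a≤c, −a<b≤a
flip sign back: reduced form of g is (-19,15,-23)
reduced forms (-19, 15, -23) vs (-19, 15, -23) ⇒ equivalent

yes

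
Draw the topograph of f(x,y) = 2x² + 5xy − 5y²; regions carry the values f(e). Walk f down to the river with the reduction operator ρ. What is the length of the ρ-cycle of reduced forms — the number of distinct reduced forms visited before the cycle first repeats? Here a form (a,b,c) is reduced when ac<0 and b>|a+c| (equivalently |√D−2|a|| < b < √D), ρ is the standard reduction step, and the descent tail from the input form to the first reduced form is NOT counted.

D = 65, ⌊√D⌋ = 8
river: ρ → (-5,5,2)
river: ρ → (2,7,-2)
river: ρ → (-2,5,5)
river: ρ → (5,5,-2)
river: ρ → (-2,7,2)
river: ρ → (2,5,-5)
ρ-cycle length = 6 (tail of 0 descent steps not counted)

6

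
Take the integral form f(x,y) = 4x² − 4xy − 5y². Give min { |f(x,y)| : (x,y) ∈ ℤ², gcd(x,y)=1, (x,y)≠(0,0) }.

descent: ρ → (-5,4,4)  [lands on river]
river: ρ → (4,4,-5)
river: ρ → (-5,6,3)
river: ρ → (3,6,-5)
closes: descent 1, river 4
min |a| on river = 3

3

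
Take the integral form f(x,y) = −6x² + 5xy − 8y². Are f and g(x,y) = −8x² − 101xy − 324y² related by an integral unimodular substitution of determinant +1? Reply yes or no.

D₁ = -167, D₂ = -167
f is negative-definite; reduce −f:
−f: reduced (well bottom): (6,-5,8) with a≤c, −a<b≤a
flip sign back: reduced form of f is (-6,5,-8)
g is negative-definite; reduce −g:
−g: translate: b→5 (≡101 mod 16), so (8,101,324)→(8,5,6)
−g: flip: (8,5,6)→(6,-5,8)
−g: reduced (well bottom): (6,-5,8) with a≤c, −a<b≤a
flip sign back: reduced form of g is (-6,5,-8)
reduced forms (-6, 5, -8) vs (-6, 5, -8) ⇒ equivalent

yes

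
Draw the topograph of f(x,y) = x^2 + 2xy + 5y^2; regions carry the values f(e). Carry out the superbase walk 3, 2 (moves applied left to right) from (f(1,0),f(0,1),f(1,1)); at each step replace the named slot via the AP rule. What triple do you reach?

start (1,5,8) = (f(1,0),f(0,1),f(1,1))
replace slot 3: 2·(1+5) − 8 = 4 → (1,5,4)
replace slot 2: 2·(1+4) − 5 = 5 → (1,5,4)

1,5,4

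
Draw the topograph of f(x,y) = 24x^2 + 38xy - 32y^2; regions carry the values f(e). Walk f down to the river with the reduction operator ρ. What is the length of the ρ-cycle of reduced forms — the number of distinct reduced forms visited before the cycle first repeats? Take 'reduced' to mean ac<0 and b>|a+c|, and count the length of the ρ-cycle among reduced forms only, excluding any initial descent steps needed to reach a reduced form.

D = 4516, ⌊√D⌋ = 67
river: ρ → (-32,26,30)
river: ρ → (30,34,-28)
river: ρ → (-28,22,36)
river: ρ → (36,50,-14)
river: ρ → (-14,62,12)
river: ρ → (12,58,-24)
river: ρ → (-24,38,32)
river: ρ → (32,26,-30)
river: ρ → (-30,34,28)
river: ρ → (28,22,-36)
river: ρ → (-36,50,14)
river: ρ → (14,62,-12)
river: ρ → (-12,58,24)
river: ρ → (24,38,-32)
ρ-cycle length = 14 (tail of 0 descent steps not counted)

14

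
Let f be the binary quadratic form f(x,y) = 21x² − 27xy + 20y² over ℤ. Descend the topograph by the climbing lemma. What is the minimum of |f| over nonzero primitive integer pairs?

translate: b→15 (≡-27 mod 42), so (21,-27,20)→(21,15,14)
flip: (21,15,14)→(14,-15,21)
translate: b→13 (≡-15 mod 28), so (14,-15,21)→(14,13,20)
reduced (well bottom): (14,13,20) with a≤c, −a<b≤a
well minimum = a = 14

14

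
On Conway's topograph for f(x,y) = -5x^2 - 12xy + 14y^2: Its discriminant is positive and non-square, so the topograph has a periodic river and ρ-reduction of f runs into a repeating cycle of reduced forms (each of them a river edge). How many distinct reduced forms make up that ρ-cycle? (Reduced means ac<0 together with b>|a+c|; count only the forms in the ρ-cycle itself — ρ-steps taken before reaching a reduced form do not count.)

D = 424, ⌊√D⌋ = 20
descent: ρ → (14,12,-5)  [lands on river]
river: ρ → (-5,18,5)
river: ρ → (5,12,-14)
river: ρ → (-14,16,3)
river: ρ → (3,20,-2)
river: ρ → (-2,20,3)
river: ρ → (3,16,-14)
river: ρ → (-14,12,5)
river: ρ → (5,18,-5)
river: ρ → (-5,12,14)
river: ρ → (14,16,-3)
river: ρ → (-3,20,2)
river: ρ → (2,20,-3)
river: ρ → (-3,16,14)
ρ-cycle length = 14 (tail of 1 descent step not counted)

14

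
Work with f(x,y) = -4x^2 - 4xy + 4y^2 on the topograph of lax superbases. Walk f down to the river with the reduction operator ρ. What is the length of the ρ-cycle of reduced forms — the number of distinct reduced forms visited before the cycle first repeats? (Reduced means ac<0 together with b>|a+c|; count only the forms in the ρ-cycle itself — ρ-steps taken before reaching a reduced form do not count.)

D = 80, ⌊√D⌋ = 8
descent: ρ → (4,4,-4)  [lands on river]
river: ρ → (-4,4,4)
ρ-cycle length = 2 (tail of 1 descent step not counted)

2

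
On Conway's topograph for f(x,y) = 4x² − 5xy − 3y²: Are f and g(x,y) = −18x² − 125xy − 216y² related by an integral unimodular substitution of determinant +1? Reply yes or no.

D₁ = 73, D₂ = 73
river cycle of f (length 18): (-3, 5, 4), (4, 3, -4), (-4, 5, 3), (3, 7, -2), (-2, 5, 6), (6, 7, -1), (-1, 7, 6), (6, 5, -2), (-2, 7, 3), (3, 5, -4), … (8 more)
river cycle of g (length 18): (-3, 5, 4), (4, 3, -4), (-4, 5, 3), (3, 7, -2), (-2, 5, 6), (6, 7, -1), (-1, 7, 6), (6, 5, -2), (-2, 7, 3), (3, 5, -4), … (8 more)
cycles coincide ⇒ equivalent

yes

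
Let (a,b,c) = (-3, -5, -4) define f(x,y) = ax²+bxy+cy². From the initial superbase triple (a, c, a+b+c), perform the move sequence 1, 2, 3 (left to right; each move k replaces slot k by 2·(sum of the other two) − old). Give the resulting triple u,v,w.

start (-3,-4,-12) = (f(1,0),f(0,1),f(1,1))
replace slot 1: 2·((-4)+(-12)) − (-3) = -29 → (-29,-4,-12)
replace slot 2: 2·((-29)+(-12)) − (-4) = -78 → (-29,-78,-12)
replace slot 3: 2·((-29)+(-78)) − (-12) = -202 → (-29,-78,-202)

-29,-78,-202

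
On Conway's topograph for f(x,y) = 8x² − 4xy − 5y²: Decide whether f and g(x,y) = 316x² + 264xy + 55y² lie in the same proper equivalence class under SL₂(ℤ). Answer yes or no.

D₁ = 176, D₂ = 176
river cycle of f (length 8): (-5, 4, 8), (8, 12, -1), (-1, 12, 8), (8, 4, -5), (-5, 6, 7), (7, 8, -4), (-4, 8, 7), (7, 6, -5)
river cycle of g (length 8): (8, 12, -1), (-1, 12, 8), (8, 4, -5), (-5, 6, 7), (7, 8, -4), (-4, 8, 7), (7, 6, -5), (-5, 4, 8)
cycles coincide ⇒ equivalent

yes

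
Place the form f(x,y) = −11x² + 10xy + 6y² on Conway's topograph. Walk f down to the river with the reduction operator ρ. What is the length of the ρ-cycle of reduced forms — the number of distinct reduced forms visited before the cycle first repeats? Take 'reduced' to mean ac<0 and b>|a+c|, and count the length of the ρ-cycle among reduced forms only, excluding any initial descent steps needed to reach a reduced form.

D = 364, ⌊√D⌋ = 19
river: ρ → (6,14,-7)
river: ρ → (-7,14,6)
river: ρ → (6,10,-11)
river: ρ → (-11,12,5)
river: ρ → (5,18,-2)
river: ρ → (-2,18,5)
river: ρ → (5,12,-11)
river: ρ → (-11,10,6)
ρ-cycle length = 8 (tail of 0 descent steps not counted)

8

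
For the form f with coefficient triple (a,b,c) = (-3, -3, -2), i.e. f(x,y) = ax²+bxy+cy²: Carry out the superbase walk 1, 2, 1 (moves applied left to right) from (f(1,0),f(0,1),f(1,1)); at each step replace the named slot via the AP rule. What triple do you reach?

start (-3,-2,-8) = (f(1,0),f(0,1),f(1,1))
replace slot 1: 2·((-2)+(-8)) − (-3) = -17 → (-17,-2,-8)
replace slot 2: 2·((-17)+(-8)) − (-2) = -48 → (-17,-48,-8)
replace slot 1: 2·((-48)+(-8)) − (-17) = -95 → (-95,-48,-8)

-95,-48,-8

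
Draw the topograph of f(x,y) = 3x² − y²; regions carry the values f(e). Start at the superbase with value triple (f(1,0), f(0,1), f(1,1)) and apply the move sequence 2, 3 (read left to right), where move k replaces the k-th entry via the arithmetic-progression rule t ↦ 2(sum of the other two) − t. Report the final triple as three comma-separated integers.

start (3,-1,2) = (f(1,0),f(0,1),f(1,1))
replace slot 2: 2·(3+2) − (-1) = 11 → (3,11,2)
replace slot 3: 2·(3+11) − 2 = 26 → (3,11,26)

3,11,26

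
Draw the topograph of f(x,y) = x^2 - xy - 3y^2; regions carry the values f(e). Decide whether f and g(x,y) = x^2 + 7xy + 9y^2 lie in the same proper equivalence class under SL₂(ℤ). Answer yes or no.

D₁ = 13, D₂ = 13
river cycle of f (length 2): (1, 3, -1), (-1, 3, 1)
river cycle of g (length 2): (1, 3, -1), (-1, 3, 1)
cycles coincide ⇒ equivalent

yes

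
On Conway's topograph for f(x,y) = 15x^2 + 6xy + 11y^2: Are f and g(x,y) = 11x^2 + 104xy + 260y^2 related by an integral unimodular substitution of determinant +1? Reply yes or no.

D₁ = -624, D₂ = -624
f: flip: (15,6,11)→(11,-6,15)
f: reduced (well bottom): (11,-6,15) with a≤c, −a<b≤a
g: translate: b→-6 (≡104 mod 22), so (11,104,260)→(11,-6,15)
g: reduced (well bottom): (11,-6,15) with a≤c, −a<b≤a
reduced forms (11, -6, 15) vs (11, -6, 15) ⇒ equivalent

yes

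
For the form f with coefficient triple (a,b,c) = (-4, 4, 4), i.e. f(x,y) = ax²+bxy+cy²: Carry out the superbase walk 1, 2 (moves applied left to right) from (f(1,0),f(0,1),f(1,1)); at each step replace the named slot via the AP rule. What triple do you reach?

start (-4,4,4) = (f(1,0),f(0,1),f(1,1))
replace slot 1: 2·(4+4) − (-4) = 20 → (20,4,4)
replace slot 2: 2·(20+4) − 4 = 44 → (20,44,4)

20,44,4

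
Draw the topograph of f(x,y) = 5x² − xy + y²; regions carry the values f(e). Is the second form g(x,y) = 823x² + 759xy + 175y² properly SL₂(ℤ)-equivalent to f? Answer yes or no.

D₁ = -19, D₂ = -19
f: flip: (5,-1,1)→(1,1,5)
f: reduced (well bottom): (1,1,5) with a≤c, −a<b≤a
g: flip: (823,759,175)→(175,-759,823)
g: translate: b→-59 (≡-759 mod 350), so (175,-759,823)→(175,-59,5)
g: flip: (175,-59,5)→(5,59,175)
g: translate: b→-1 (≡59 mod 10), so (5,59,175)→(5,-1,1)
g: flip: (5,-1,1)→(1,1,5)
g: reduced (well bottom): (1,1,5) with a≤c, −a<b≤a
reduced forms (1, 1, 5) vs (1, 1, 5) ⇒ equivalent

yes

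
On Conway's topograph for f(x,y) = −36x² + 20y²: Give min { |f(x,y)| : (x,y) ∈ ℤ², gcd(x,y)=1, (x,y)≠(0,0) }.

descent: ρ → (20,40,-16)  [lands on river]
river: ρ → (-16,24,36)
river: ρ → (36,48,-4)
river: ρ → (-4,48,36)
river: ρ → (36,24,-16)
river: ρ → (-16,40,20)
closes: descent 1, river 6
min |a| on river = 4

4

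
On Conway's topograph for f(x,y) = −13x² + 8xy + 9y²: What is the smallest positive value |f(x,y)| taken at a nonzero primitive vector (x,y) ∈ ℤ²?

river: ρ → (9,10,-12)
river: ρ → (-12,14,7)
river: ρ → (7,14,-12)
river: ρ → (-12,10,9)
river: ρ → (9,8,-13)
river: ρ → (-13,18,4)
river: ρ → (4,22,-3)
river: ρ → (-3,20,11)
river: ρ → (11,2,-12)
river: ρ → (-12,22,1)
river: ρ → (1,22,-12)
river: ρ → (-12,2,11)
river: ρ → (11,20,-3)
river: ρ → (-3,22,4)
river: ρ → (4,18,-13)
river: ρ → (-13,8,9)
closes: descent 0, river 16
min |a| on river = 1

1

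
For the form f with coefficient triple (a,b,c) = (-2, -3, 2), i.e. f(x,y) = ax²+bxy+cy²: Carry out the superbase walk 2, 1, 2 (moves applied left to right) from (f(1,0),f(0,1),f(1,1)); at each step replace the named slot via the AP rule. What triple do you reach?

start (-2,2,-3) = (f(1,0),f(0,1),f(1,1))
replace slot 2: 2·((-2)+(-3)) − 2 = -12 → (-2,-12,-3)
replace slot 1: 2·((-12)+(-3)) − (-2) = -28 → (-28,-12,-3)
replace slot 2: 2·((-28)+(-3)) − (-12) = -50 → (-28,-50,-3)

-28,-50,-3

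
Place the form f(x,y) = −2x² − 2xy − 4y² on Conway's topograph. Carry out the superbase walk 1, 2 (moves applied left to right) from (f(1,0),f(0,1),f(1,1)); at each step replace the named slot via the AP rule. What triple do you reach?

start (-2,-4,-8) = (f(1,0),f(0,1),f(1,1))
replace slot 1: 2·((-4)+(-8)) − (-2) = -22 → (-22,-4,-8)
replace slot 2: 2·((-22)+(-8)) − (-4) = -56 → (-22,-56,-8)

-22,-56,-8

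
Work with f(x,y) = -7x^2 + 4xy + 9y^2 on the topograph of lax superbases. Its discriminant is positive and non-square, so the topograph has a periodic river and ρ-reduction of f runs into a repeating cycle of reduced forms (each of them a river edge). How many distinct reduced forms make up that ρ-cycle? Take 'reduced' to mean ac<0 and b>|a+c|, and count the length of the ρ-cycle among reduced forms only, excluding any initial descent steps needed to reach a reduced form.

D = 268, ⌊√D⌋ = 16
river: ρ → (9,14,-2)
river: ρ → (-2,14,9)
river: ρ → (9,4,-7)
river: ρ → (-7,10,6)
river: ρ → (6,14,-3)
river: ρ → (-3,16,1)
river: ρ → (1,16,-3)
river: ρ → (-3,14,6)
river: ρ → (6,10,-7)
river: ρ → (-7,4,9)
ρ-cycle length = 10 (tail of 0 descent steps not counted)

10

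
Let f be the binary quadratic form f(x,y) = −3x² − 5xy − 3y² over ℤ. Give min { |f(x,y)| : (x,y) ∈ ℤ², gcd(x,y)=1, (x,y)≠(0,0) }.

translate: b→-1 (≡5 mod 6), so (3,5,3)→(3,-1,1)
flip: (3,-1,1)→(1,1,3)
reduced (well bottom): (1,1,3) with a≤c, −a<b≤a
well minimum |f| = |-1| = 1 (negative-definite)

1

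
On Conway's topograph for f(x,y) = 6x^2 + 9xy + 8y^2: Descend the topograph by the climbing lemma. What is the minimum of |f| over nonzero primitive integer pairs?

translate: b→-3 (≡9 mod 12), so (6,9,8)→(6,-3,5)
flip: (6,-3,5)→(5,3,6)
reduced (well bottom): (5,3,6) with a≤c, −a<b≤a
well minimum = a = 5

5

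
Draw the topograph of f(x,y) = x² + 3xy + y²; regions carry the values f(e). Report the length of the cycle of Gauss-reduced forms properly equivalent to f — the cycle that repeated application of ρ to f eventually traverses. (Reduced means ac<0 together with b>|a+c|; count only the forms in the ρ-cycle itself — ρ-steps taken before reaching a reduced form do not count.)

D = 5, ⌊√D⌋ = 2
descent: ρ → (1,1,-1)  [lands on river]
river: ρ → (-1,1,1)
ρ-cycle length = 2 (tail of 1 descent step not counted)

2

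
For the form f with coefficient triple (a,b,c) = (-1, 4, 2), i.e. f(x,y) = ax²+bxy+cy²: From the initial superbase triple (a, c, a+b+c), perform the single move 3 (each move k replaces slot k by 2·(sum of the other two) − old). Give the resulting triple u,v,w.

start (-1,2,5) = (f(1,0),f(0,1),f(1,1))
replace slot 3: 2·((-1)+2) − 5 = -3 → (-1,2,-3)

-1,2,-3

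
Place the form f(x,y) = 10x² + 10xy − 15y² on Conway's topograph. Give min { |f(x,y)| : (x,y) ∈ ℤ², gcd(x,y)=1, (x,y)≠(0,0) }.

river: ρ → (-15,20,5)
river: ρ → (5,20,-15)
river: ρ → (-15,10,10)
river: ρ → (10,10,-15)
closes: descent 0, river 4
min |a| on river = 5

5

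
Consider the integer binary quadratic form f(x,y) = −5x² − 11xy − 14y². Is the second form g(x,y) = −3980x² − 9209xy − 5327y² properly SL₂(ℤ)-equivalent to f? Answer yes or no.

D₁ = -159, D₂ = -159
f is negative-definite; reduce −f:
−f: translate: b→1 (≡11 mod 10), so (5,11,14)→(5,1,8)
−f: reduced (well bottom): (5,1,8) with a≤c, −a<b≤a
flip sign back: reduced form of f is (-5,-1,-8)
g is negative-definite; reduce −g:
−g: translate: b→1249 (≡9209 mod 7960), so (3980,9209,5327)→(3980,1249,98)
−g: flip: (3980,1249,98)→(98,-1249,3980)
−g: translate: b→-73 (≡-1249 mod 196), so (98,-1249,3980)→(98,-73,14)
−g: flip: (98,-73,14)→(14,73,98)
−g: translate: b→-11 (≡73 mod 28), so (14,73,98)→(14,-11,5)
−g: flip: (14,-11,5)→(5,11,14)
−g: translate: b→1 (≡11 mod 10), so (5,11,14)→(5,1,8)
−g: reduced (well bottom): (5,1,8) with a≤c, −a<b≤a
flip sign back: reduced form of g is (-5,-1,-8)
reduced forms (-5, -1, -8) vs (-5, -1, -8) ⇒ equivalent

yes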